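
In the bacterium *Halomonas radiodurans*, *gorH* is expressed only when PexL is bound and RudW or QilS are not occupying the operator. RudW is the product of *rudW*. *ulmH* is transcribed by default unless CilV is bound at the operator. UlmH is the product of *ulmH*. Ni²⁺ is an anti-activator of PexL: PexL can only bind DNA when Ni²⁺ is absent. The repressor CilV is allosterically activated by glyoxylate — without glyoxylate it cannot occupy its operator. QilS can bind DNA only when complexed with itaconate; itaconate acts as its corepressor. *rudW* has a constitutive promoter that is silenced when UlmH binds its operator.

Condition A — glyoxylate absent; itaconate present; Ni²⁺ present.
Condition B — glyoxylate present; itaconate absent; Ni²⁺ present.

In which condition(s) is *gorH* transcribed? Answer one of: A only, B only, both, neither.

neither

Condition A:
Glyoxylate is absent, so CilV is inactive.
With no repressor bound, *ulmH* is transcribed.
So UlmH is produced and active.
With repressor UlmH bound, *rudW* is not transcribed.
So RudW is not produced.
Itaconate is present, so QilS is active.
Ni²⁺ is present, so PexL is inactive.
With repressor QilS bound, *gorH* is not transcribed.
→ *gorH* is OFF in A.
Condition B:
Glyoxylate is present, so CilV is active.
With repressor CilV bound, *ulmH* is not transcribed.
So UlmH is not produced.
With no repressor bound, *rudW* is transcribed.
So RudW is produced and active.
Itaconate is absent, so QilS is inactive.
Ni²⁺ is present, so PexL is inactive.
With repressor RudW bound, *gorH* is not transcribed.
→ *gorH* is OFF in B.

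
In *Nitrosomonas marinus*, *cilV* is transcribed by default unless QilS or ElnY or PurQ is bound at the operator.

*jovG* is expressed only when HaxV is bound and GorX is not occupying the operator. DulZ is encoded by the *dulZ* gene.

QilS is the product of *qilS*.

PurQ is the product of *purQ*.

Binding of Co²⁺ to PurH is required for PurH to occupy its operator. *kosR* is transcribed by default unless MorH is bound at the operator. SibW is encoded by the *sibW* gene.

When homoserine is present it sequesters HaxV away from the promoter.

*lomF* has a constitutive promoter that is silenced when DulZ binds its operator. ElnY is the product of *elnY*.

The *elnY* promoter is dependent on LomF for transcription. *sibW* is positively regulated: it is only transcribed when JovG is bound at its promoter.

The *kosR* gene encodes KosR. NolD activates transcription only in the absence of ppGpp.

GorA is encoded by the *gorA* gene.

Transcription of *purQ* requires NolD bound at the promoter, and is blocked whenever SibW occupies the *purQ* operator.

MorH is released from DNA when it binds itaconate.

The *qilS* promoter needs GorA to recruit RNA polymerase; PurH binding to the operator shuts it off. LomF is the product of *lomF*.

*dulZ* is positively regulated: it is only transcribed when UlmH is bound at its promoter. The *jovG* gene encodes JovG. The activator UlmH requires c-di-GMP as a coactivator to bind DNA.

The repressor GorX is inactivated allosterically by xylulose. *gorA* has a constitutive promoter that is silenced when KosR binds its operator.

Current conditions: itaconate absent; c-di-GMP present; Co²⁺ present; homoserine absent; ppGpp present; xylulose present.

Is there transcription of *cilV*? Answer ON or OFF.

Itaconate is absent, so MorH is active.
With repressor MorH bound, *kosR* is not transcribed.
So KosR is not produced.
With no repressor bound, *gorA* is transcribed.
So GorA is produced and active.
Co²⁺ is present, so PurH is active.
With repressor PurH bound, *qilS* is not transcribed.
So QilS is not produced.
c-di-GMP is present, so UlmH is active.
No repressor is bound and UlmH is active, so *dulZ* is transcribed.
So DulZ is produced and active.
With repressor DulZ bound, *lomF* is not transcribed.
So LomF is not produced.
Required activator LomF is absent, so *elnY* is not transcribed.
So ElnY is not produced.
ppGpp is present, so NolD is inactive.
Homoserine is absent, so HaxV is active.
Xylulose is present, so GorX is inactive.
No repressor is bound and HaxV is active, so *jovG* is transcribed.
So JovG is produced and active.
No repressor is bound and JovG is active, so *sibW* is transcribed.
So SibW is produced and active.
With repressor SibW bound, *purQ* is not transcribed.
So PurQ is not produced.
With no repressor bound, *cilV* is transcribed.

ON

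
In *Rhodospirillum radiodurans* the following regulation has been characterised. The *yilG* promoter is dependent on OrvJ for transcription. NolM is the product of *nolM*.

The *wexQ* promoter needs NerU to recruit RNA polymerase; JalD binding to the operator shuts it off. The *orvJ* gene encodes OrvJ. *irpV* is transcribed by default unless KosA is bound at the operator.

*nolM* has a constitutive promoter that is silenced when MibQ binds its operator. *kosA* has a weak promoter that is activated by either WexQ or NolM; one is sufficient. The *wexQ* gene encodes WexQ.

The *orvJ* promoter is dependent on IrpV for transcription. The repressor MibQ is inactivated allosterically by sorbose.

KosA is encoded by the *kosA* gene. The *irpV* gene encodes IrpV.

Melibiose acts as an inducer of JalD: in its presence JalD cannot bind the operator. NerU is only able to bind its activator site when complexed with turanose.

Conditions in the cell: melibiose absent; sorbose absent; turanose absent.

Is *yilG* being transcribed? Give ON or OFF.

Turanose is absent, so NerU is inactive.
Melibiose is absent, so JalD is active.
With repressor JalD bound, *wexQ* is not transcribed.
So WexQ is not produced.
Sorbose is absent, so MibQ is active.
With repressor MibQ bound, *nolM* is not transcribed.
So NolM is not produced.
No activator is available at the *kosA* promoter, so *kosA* is not transcribed.
So KosA is not produced.
With no repressor bound, *irpV* is transcribed.
So IrpV is produced and active.
No repressor is bound and IrpV is active, so *orvJ* is transcribed.
So OrvJ is produced and active.
No repressor is bound and OrvJ is active, so *yilG* is transcribed.

ON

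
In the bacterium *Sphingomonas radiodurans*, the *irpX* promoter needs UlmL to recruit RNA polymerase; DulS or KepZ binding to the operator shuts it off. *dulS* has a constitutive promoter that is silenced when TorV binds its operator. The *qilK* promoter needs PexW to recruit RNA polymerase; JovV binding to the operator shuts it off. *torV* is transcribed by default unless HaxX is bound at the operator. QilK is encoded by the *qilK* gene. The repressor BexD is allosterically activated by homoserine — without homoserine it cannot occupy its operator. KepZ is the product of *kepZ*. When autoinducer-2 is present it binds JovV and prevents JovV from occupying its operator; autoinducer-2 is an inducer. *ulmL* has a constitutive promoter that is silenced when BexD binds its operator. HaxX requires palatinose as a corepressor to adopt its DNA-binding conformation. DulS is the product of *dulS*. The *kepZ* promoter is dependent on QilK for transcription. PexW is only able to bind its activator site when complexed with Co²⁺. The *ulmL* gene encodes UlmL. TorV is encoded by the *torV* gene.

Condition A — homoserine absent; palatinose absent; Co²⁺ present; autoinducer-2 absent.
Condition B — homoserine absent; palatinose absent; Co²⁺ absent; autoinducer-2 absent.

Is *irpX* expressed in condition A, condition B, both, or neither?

Condition A:
Homoserine is absent, so BexD is inactive.
With no repressor bound, *ulmL* is transcribed.
So UlmL is produced and active.
Palatinose is absent, so HaxX is inactive.
With no repressor bound, *torV* is transcribed.
So TorV is produced and active.
With repressor TorV bound, *dulS* is not transcribed.
So DulS is not produced.
Co²⁺ is present, so PexW is active.
Autoinducer-2 is absent, so JovV is active.
With repressor JovV bound, *qilK* is not transcribed.
So QilK is not produced.
Required activator QilK is absent, so *kepZ* is not transcribed.
So KepZ is not produced.
No repressor is bound and UlmL is active, so *irpX* is transcribed.
→ *irpX* is ON in A.
Condition B:
Homoserine is absent, so BexD is inactive.
With no repressor bound, *ulmL* is transcribed.
So UlmL is produced and active.
Palatinose is absent, so HaxX is inactive.
With no repressor bound, *torV* is transcribed.
So TorV is produced and active.
With repressor TorV bound, *dulS* is not transcribed.
So DulS is not produced.
Co²⁺ is absent, so PexW is inactive.
Autoinducer-2 is absent, so JovV is active.
With repressor JovV bound, *qilK* is not transcribed.
So QilK is not produced.
Required activator QilK is absent, so *kepZ* is not transcribed.
So KepZ is not produced.
No repressor is bound and UlmL is active, so *irpX* is transcribed.
→ *irpX* is ON in B.

both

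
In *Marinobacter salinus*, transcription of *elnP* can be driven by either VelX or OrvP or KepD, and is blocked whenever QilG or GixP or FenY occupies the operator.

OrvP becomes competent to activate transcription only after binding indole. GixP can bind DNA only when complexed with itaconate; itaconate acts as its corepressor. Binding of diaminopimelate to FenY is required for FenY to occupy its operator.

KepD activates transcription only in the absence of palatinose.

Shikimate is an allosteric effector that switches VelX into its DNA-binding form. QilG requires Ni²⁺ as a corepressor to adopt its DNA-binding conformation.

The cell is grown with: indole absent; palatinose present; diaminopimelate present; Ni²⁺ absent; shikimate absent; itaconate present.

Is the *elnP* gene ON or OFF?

OFF

Shikimate is absent, so VelX is inactive.
Ni²⁺ is absent, so QilG is inactive.
Itaconate is present, so GixP is active.
Indole is absent, so OrvP is inactive.
Palatinose is present, so KepD is inactive.
Diaminopimelate is present, so FenY is active.
With repressor GixP bound, *elnP* is not transcribed.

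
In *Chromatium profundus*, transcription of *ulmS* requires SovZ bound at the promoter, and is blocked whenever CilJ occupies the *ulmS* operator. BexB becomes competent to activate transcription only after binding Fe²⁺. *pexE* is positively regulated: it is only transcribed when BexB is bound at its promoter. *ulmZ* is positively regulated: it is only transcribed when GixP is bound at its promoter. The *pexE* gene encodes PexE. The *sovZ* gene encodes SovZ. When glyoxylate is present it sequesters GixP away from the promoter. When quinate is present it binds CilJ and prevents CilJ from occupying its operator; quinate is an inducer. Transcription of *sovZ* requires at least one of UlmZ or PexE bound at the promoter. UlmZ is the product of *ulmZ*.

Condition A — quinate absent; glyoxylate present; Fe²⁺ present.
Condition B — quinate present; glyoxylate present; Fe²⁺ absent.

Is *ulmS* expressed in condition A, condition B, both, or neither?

neither

Condition A:
Quinate is absent, so CilJ is active.
Glyoxylate is present, so GixP is inactive.
Required activator GixP is absent, so *ulmZ* is not transcribed.
So UlmZ is not produced.
Fe²⁺ is present, so BexB is active.
No repressor is bound and BexB is active, so *pexE* is transcribed.
So PexE is produced and active.
Activator PexE is present, so *sovZ* is transcribed.
So SovZ is produced and active.
With repressor CilJ bound, *ulmS* is not transcribed.
→ *ulmS* is OFF in A.
Condition B:
Quinate is present, so CilJ is inactive.
Glyoxylate is present, so GixP is inactive.
Required activator GixP is absent, so *ulmZ* is not transcribed.
So UlmZ is not produced.
Fe²⁺ is absent, so BexB is inactive.
Required activator BexB is absent, so *pexE* is not transcribed.
So PexE is not produced.
No activator is available at the *sovZ* promoter, so *sovZ* is not transcribed.
So SovZ is not produced.
Required activator SovZ is absent, so *ulmS* is not transcribed.
→ *ulmS* is OFF in B.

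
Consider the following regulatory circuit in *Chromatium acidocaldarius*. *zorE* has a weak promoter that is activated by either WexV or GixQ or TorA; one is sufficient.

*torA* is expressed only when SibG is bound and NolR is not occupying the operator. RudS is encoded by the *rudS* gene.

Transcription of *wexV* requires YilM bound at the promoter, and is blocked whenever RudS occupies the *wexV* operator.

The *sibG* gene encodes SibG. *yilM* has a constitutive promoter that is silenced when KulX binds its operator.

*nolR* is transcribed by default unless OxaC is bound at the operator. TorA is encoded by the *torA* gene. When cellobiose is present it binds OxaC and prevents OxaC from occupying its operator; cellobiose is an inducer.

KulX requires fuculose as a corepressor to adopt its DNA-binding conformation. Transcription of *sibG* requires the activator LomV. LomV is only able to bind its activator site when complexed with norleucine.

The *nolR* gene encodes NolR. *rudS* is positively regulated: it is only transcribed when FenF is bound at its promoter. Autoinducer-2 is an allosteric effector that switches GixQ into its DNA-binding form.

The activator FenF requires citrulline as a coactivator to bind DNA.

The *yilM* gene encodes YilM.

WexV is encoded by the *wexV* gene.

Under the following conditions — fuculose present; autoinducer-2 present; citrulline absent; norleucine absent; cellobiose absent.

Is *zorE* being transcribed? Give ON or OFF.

ON

Citrulline is absent, so FenF is inactive.
Required activator FenF is absent, so *rudS* is not transcribed.
So RudS is not produced.
Fuculose is present, so KulX is active.
With repressor KulX bound, *yilM* is not transcribed.
So YilM is not produced.
Required activator YilM is absent, so *wexV* is not transcribed.
So WexV is not produced.
Autoinducer-2 is present, so GixQ is active.
Norleucine is absent, so LomV is inactive.
Required activator LomV is absent, so *sibG* is not transcribed.
So SibG is not produced.
Cellobiose is absent, so OxaC is active.
With repressor OxaC bound, *nolR* is not transcribed.
So NolR is not produced.
Required activator SibG is absent, so *torA* is not transcribed.
So TorA is not produced.
Activator GixQ is present, so *zorE* is transcribed.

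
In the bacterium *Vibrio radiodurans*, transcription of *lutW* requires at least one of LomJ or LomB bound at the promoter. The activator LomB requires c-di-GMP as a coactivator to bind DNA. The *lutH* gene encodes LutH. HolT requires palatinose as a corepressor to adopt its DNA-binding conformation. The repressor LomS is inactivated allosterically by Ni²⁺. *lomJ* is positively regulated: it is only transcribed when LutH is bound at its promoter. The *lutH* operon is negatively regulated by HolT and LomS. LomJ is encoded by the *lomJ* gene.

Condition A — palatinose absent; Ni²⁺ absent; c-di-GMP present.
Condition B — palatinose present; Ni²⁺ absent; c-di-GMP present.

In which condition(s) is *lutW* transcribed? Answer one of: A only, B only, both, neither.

Condition A:
Palatinose is absent, so HolT is inactive.
Ni²⁺ is absent, so LomS is active.
With repressor LomS bound, *lutH* is not transcribed.
So LutH is not produced.
Required activator LutH is absent, so *lomJ* is not transcribed.
So LomJ is not produced.
c-di-GMP is present, so LomB is active.
Activator LomB is present, so *lutW* is transcribed.
→ *lutW* is ON in A.
Condition B:
Palatinose is present, so HolT is active.
Ni²⁺ is absent, so LomS is active.
With repressor HolT bound, *lutH* is not transcribed.
So LutH is not produced.
Required activator LutH is absent, so *lomJ* is not transcribed.
So LomJ is not produced.
c-di-GMP is present, so LomB is active.
Activator LomB is present, so *lutW* is transcribed.
→ *lutW* is ON in B.

both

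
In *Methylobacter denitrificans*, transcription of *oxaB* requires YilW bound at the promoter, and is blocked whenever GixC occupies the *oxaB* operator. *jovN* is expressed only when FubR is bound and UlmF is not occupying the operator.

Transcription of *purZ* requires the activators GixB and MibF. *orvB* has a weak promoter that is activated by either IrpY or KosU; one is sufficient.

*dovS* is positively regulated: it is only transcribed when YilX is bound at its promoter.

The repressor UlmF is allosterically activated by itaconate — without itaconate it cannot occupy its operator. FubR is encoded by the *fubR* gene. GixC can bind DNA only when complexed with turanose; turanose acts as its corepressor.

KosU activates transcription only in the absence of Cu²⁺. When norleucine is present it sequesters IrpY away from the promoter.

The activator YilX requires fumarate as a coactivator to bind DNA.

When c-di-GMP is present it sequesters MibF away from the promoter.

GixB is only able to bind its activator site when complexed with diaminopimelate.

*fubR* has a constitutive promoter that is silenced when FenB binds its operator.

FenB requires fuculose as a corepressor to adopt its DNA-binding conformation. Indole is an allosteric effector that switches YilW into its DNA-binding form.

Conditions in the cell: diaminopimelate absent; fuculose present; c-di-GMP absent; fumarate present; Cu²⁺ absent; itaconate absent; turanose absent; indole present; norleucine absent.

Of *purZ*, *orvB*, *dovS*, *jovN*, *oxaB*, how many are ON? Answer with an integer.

3

Diaminopimelate is absent, so GixB is inactive.
c-di-GMP is absent, so MibF is active.
Required activator GixB is absent, so *purZ* is not transcribed.
→ *purZ* is OFF.
Norleucine is absent, so IrpY is active.
Cu²⁺ is absent, so KosU is active.
Activator IrpY is present, so *orvB* is transcribed.
→ *orvB* is ON.
Fumarate is present, so YilX is active.
No repressor is bound and YilX is active, so *dovS* is transcribed.
→ *dovS* is ON.
Itaconate is absent, so UlmF is inactive.
Fuculose is present, so FenB is active.
With repressor FenB bound, *fubR* is not transcribed.
So FubR is not produced.
Required activator FubR is absent, so *jovN* is not transcribed.
→ *jovN* is OFF.
Indole is present, so YilW is active.
Turanose is absent, so GixC is inactive.
No repressor is bound and YilW is active, so *oxaB* is transcribed.
→ *oxaB* is ON.
3 of the 5 genes are transcribed.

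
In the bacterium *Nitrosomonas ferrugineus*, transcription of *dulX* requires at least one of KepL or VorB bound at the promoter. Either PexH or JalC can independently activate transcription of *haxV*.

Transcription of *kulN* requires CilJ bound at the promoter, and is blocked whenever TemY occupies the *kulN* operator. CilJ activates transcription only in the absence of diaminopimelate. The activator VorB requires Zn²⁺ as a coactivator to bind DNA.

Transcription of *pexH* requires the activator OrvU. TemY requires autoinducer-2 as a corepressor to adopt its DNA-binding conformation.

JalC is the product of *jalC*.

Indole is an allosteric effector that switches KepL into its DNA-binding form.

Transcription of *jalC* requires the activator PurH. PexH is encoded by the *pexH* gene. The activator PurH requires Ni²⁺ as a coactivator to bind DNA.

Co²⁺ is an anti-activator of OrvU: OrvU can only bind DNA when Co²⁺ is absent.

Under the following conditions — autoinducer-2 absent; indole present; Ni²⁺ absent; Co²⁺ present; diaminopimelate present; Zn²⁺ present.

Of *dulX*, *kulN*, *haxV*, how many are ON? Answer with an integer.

1

Indole is present, so KepL is active.
Zn²⁺ is present, so VorB is active.
Activator KepL is present, so *dulX* is transcribed.
→ *dulX* is ON.
Diaminopimelate is present, so CilJ is inactive.
Autoinducer-2 is absent, so TemY is inactive.
Required activator CilJ is absent, so *kulN* is not transcribed.
→ *kulN* is OFF.
Co²⁺ is present, so OrvU is inactive.
Required activator OrvU is absent, so *pexH* is not transcribed.
So PexH is not produced.
Ni²⁺ is absent, so PurH is inactive.
Required activator PurH is absent, so *jalC* is not transcribed.
So JalC is not produced.
No activator is available at the *haxV* promoter, so *haxV* is not transcribed.
→ *haxV* is OFF.
1 of the 3 genes is transcribed.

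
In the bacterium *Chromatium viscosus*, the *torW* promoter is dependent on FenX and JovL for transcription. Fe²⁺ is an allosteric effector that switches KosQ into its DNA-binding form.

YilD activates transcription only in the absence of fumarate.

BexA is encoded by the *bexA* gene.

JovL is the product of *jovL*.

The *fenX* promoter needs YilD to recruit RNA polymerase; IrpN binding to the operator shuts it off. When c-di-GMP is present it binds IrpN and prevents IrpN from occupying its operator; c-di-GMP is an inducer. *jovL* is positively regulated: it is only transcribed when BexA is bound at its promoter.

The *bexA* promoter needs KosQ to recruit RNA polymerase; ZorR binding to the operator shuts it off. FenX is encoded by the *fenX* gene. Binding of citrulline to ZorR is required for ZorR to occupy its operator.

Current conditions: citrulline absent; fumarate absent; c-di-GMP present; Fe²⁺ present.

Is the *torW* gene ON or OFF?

ON

c-di-GMP is present, so IrpN is inactive.
Fumarate is absent, so YilD is active.
No repressor is bound and YilD is active, so *fenX* is transcribed.
So FenX is produced and active.
Fe²⁺ is present, so KosQ is active.
Citrulline is absent, so ZorR is inactive.
No repressor is bound and KosQ is active, so *bexA* is transcribed.
So BexA is produced and active.
No repressor is bound and BexA is active, so *jovL* is transcribed.
So JovL is produced and active.
No repressor is bound and FenX and JovL are active, so *torW* is transcribed.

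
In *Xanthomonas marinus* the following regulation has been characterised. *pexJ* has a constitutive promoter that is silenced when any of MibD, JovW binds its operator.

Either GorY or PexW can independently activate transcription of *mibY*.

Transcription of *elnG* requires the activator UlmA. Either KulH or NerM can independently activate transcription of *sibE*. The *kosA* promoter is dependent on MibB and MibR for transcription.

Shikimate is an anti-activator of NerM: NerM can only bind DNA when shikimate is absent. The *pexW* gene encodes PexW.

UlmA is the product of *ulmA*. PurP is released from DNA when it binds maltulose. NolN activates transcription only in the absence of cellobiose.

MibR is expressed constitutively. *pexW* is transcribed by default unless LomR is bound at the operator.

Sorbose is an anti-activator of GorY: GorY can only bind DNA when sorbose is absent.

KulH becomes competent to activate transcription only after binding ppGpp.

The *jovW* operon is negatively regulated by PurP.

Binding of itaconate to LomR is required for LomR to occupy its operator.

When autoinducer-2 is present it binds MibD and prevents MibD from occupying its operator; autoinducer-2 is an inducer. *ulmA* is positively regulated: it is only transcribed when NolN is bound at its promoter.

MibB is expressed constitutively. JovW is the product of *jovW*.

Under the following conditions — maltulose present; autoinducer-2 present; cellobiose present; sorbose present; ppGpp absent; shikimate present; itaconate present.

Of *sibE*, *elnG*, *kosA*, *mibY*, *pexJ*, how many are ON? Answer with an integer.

1

ppGpp is absent, so KulH is inactive.
Shikimate is present, so NerM is inactive.
No activator is available at the *sibE* promoter, so *sibE* is not transcribed.
→ *sibE* is OFF.
Cellobiose is present, so NolN is inactive.
Required activator NolN is absent, so *ulmA* is not transcribed.
So UlmA is not produced.
Required activator UlmA is absent, so *elnG* is not transcribed.
→ *elnG* is OFF.
MibB is produced constitutively and is active.
MibR is produced constitutively and is active.
No repressor is bound and MibB and MibR are active, so *kosA* is transcribed.
→ *kosA* is ON.
Sorbose is present, so GorY is inactive.
Itaconate is present, so LomR is active.
With repressor LomR bound, *pexW* is not transcribed.
So PexW is not produced.
No activator is available at the *mibY* promoter, so *mibY* is not transcribed.
→ *mibY* is OFF.
Autoinducer-2 is present, so MibD is inactive.
Maltulose is present, so PurP is inactive.
With no repressor bound, *jovW* is transcribed.
So JovW is produced and active.
With repressor JovW bound, *pexJ* is not transcribed.
→ *pexJ* is OFF.
1 of the 5 genes is transcribed.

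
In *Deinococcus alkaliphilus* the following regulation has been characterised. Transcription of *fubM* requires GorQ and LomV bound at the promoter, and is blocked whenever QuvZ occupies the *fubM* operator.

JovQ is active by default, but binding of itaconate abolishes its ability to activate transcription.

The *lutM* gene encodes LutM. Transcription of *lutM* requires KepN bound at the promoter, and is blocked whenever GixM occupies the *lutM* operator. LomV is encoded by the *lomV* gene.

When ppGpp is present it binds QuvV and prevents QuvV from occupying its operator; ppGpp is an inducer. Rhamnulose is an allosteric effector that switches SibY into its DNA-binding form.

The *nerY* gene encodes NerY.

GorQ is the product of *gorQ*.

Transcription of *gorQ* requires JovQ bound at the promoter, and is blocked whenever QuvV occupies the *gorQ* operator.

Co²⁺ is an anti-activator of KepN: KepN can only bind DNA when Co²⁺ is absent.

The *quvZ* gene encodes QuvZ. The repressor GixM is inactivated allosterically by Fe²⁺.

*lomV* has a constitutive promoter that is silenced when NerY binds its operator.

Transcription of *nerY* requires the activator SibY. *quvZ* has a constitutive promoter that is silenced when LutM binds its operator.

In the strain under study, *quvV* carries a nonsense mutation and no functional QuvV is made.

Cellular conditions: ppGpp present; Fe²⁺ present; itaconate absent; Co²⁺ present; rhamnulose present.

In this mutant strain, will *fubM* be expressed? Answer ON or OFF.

Itaconate is absent, so JovQ is active.
QuvV is non-functional in this strain, so it has no effect.
No repressor is bound and JovQ is active, so *gorQ* is transcribed.
So GorQ is produced and active.
Rhamnulose is present, so SibY is active.
No repressor is bound and SibY is active, so *nerY* is transcribed.
So NerY is produced and active.
With repressor NerY bound, *lomV* is not transcribed.
So LomV is not produced.
Co²⁺ is present, so KepN is inactive.
Fe²⁺ is present, so GixM is inactive.
Required activator KepN is absent, so *lutM* is not transcribed.
So LutM is not produced.
With no repressor bound, *quvZ* is transcribed.
So QuvZ is produced and active.
With repressor QuvZ bound, *fubM* is not transcribed.

OFF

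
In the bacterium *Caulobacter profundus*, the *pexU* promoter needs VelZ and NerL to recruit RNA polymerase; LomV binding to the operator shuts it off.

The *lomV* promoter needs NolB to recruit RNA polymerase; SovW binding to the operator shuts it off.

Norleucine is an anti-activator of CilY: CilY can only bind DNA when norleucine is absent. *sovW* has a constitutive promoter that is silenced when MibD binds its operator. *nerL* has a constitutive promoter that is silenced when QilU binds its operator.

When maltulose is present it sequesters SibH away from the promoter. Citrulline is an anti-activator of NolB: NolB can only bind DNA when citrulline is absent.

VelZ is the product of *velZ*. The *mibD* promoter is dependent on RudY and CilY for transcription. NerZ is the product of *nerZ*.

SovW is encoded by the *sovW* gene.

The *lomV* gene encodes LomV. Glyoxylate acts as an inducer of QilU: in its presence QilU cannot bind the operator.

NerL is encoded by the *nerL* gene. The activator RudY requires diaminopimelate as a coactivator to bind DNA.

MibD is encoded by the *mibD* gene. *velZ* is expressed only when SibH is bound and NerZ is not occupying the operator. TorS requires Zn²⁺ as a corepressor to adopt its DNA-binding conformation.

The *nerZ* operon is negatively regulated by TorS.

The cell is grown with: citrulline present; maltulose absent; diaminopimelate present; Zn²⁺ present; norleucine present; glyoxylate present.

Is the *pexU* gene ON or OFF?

ON

Citrulline is present, so NolB is inactive.
Diaminopimelate is present, so RudY is active.
Norleucine is present, so CilY is inactive.
Required activator CilY is absent, so *mibD* is not transcribed.
So MibD is not produced.
With no repressor bound, *sovW* is transcribed.
So SovW is produced and active.
With repressor SovW bound, *lomV* is not transcribed.
So LomV is not produced.
Zn²⁺ is present, so TorS is active.
With repressor TorS bound, *nerZ* is not transcribed.
So NerZ is not produced.
Maltulose is absent, so SibH is active.
No repressor is bound and SibH is active, so *velZ* is transcribed.
So VelZ is produced and active.
Glyoxylate is present, so QilU is inactive.
With no repressor bound, *nerL* is transcribed.
So NerL is produced and active.
No repressor is bound and VelZ and NerL are active, so *pexU* is transcribed.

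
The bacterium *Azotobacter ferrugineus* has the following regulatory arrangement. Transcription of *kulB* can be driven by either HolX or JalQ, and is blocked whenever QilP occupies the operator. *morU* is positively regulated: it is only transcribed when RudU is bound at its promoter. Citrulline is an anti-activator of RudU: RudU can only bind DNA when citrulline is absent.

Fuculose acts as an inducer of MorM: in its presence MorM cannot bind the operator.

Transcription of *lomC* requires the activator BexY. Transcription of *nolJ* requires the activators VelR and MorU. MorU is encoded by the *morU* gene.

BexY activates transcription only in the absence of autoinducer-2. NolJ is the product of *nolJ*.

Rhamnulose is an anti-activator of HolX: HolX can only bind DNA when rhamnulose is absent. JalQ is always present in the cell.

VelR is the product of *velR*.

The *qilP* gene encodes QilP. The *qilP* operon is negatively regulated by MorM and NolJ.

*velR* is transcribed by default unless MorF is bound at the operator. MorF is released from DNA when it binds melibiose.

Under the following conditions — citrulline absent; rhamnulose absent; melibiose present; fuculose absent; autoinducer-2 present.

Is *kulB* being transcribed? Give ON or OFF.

ON

Rhamnulose is absent, so HolX is active.
Fuculose is absent, so MorM is active.
Melibiose is present, so MorF is inactive.
With no repressor bound, *velR* is transcribed.
So VelR is produced and active.
Citrulline is absent, so RudU is active.
No repressor is bound and RudU is active, so *morU* is transcribed.
So MorU is produced and active.
No repressor is bound and VelR and MorU are active, so *nolJ* is transcribed.
So NolJ is produced and active.
With repressor MorM bound, *qilP* is not transcribed.
So QilP is not produced.
JalQ is produced constitutively and is active.
Activator HolX is present, so *kulB* is transcribed.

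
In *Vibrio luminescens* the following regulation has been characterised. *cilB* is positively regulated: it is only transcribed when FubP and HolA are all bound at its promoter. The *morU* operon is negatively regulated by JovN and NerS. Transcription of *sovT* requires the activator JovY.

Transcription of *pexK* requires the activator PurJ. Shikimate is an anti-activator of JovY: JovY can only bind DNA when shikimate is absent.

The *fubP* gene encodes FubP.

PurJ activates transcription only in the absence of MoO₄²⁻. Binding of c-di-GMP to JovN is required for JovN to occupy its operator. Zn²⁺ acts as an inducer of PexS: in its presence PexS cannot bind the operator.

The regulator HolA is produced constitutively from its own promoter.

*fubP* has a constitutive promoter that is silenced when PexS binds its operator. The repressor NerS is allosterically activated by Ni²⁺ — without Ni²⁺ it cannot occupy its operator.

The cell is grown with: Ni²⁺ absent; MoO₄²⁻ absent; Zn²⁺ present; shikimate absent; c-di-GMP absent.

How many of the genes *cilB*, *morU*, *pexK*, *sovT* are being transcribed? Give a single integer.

Zn²⁺ is present, so PexS is inactive.
With no repressor bound, *fubP* is transcribed.
So FubP is produced and active.
HolA is produced constitutively and is active.
No repressor is bound and FubP and HolA are active, so *cilB* is transcribed.
→ *cilB* is ON.
c-di-GMP is absent, so JovN is inactive.
Ni²⁺ is absent, so NerS is inactive.
With no repressor bound, *morU* is transcribed.
→ *morU* is ON.
MoO₄²⁻ is absent, so PurJ is active.
No repressor is bound and PurJ is active, so *pexK* is transcribed.
→ *pexK* is ON.
Shikimate is absent, so JovY is active.
No repressor is bound and JovY is active, so *sovT* is transcribed.
→ *sovT* is ON.
4 of the 4 genes are transcribed.

4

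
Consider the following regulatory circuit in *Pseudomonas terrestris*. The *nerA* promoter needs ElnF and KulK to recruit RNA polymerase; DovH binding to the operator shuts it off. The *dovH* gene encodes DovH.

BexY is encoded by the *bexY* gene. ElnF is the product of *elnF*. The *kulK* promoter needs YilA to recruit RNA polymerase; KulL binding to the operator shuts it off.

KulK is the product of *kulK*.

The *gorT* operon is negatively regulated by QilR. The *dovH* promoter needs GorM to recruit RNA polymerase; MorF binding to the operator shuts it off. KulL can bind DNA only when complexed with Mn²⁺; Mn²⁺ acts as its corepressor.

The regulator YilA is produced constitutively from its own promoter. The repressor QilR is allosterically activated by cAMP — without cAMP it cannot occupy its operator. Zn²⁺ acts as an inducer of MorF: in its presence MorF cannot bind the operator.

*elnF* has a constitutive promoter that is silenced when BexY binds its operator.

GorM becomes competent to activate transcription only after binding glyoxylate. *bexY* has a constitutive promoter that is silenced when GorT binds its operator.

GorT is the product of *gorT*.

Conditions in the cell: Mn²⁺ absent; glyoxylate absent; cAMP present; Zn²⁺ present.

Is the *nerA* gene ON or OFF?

cAMP is present, so QilR is active.
With repressor QilR bound, *gorT* is not transcribed.
So GorT is not produced.
With no repressor bound, *bexY* is transcribed.
So BexY is produced and active.
With repressor BexY bound, *elnF* is not transcribed.
So ElnF is not produced.
Zn²⁺ is present, so MorF is inactive.
Glyoxylate is absent, so GorM is inactive.
Required activator GorM is absent, so *dovH* is not transcribed.
So DovH is not produced.
YilA is produced constitutively and is active.
Mn²⁺ is absent, so KulL is inactive.
No repressor is bound and YilA is active, so *kulK* is transcribed.
So KulK is produced and active.
Required activator ElnF is absent, so *nerA* is not transcribed.

OFF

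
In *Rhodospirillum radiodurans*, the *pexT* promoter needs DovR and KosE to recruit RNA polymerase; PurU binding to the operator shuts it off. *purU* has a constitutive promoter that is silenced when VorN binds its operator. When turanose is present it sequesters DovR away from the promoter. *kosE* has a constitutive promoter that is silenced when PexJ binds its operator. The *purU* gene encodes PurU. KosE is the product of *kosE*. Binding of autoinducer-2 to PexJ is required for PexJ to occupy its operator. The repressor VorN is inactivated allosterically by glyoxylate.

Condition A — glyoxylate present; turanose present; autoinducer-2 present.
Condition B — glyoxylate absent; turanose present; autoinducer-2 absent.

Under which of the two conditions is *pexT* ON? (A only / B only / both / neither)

neither

Condition A:
Glyoxylate is present, so VorN is inactive.
With no repressor bound, *purU* is transcribed.
So PurU is produced and active.
Turanose is present, so DovR is inactive.
Autoinducer-2 is present, so PexJ is active.
With repressor PexJ bound, *kosE* is not transcribed.
So KosE is not produced.
With repressor PurU bound, *pexT* is not transcribed.
→ *pexT* is OFF in A.
Condition B:
Glyoxylate is absent, so VorN is active.
With repressor VorN bound, *purU* is not transcribed.
So PurU is not produced.
Turanose is present, so DovR is inactive.
Autoinducer-2 is absent, so PexJ is inactive.
With no repressor bound, *kosE* is transcribed.
So KosE is produced and active.
Required activator DovR is absent, so *pexT* is not transcribed.
→ *pexT* is OFF in B.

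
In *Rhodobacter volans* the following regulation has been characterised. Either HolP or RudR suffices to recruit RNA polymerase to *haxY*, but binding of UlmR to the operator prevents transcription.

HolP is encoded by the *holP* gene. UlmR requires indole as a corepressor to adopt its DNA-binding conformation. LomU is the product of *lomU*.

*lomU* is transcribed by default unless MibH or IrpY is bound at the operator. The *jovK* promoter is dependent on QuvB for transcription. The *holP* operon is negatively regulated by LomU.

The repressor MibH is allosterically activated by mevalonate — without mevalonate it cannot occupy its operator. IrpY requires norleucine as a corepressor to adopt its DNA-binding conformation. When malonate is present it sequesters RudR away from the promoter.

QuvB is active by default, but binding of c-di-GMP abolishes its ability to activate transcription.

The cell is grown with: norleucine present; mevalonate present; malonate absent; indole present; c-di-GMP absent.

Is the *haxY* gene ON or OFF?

OFF

Indole is present, so UlmR is active.
Mevalonate is present, so MibH is active.
Norleucine is present, so IrpY is active.
With repressor MibH bound, *lomU* is not transcribed.
So LomU is not produced.
With no repressor bound, *holP* is transcribed.
So HolP is produced and active.
Malonate is absent, so RudR is active.
With repressor UlmR bound, *haxY* is not transcribed.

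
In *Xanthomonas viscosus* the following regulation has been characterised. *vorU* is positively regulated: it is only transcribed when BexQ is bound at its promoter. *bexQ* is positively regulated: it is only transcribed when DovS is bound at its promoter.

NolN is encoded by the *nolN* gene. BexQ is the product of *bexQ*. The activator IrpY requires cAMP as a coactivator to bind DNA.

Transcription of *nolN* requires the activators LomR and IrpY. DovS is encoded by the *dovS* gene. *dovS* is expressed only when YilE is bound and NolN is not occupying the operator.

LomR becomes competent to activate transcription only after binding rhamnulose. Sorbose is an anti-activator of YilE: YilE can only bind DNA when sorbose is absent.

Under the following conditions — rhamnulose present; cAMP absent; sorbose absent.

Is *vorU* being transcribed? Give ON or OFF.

ON

Rhamnulose is present, so LomR is active.
cAMP is absent, so IrpY is inactive.
Required activator IrpY is absent, so *nolN* is not transcribed.
So NolN is not produced.
Sorbose is absent, so YilE is active.
No repressor is bound and YilE is active, so *dovS* is transcribed.
So DovS is produced and active.
No repressor is bound and DovS is active, so *bexQ* is transcribed.
So BexQ is produced and active.
No repressor is bound and BexQ is active, so *vorU* is transcribed.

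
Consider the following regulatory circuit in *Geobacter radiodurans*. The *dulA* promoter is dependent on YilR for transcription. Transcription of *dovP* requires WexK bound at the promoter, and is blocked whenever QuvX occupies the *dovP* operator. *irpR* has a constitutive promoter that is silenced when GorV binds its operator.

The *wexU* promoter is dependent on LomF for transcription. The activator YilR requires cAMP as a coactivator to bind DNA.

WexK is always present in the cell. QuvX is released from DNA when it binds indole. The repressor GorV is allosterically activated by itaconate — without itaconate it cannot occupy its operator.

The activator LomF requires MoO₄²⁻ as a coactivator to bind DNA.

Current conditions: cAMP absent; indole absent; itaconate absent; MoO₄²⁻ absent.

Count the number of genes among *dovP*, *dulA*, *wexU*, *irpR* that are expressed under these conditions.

1

Indole is absent, so QuvX is active.
WexK is produced constitutively and is active.
With repressor QuvX bound, *dovP* is not transcribed.
→ *dovP* is OFF.
cAMP is absent, so YilR is inactive.
Required activator YilR is absent, so *dulA* is not transcribed.
→ *dulA* is OFF.
MoO₄²⁻ is absent, so LomF is inactive.
Required activator LomF is absent, so *wexU* is not transcribed.
→ *wexU* is OFF.
Itaconate is absent, so GorV is inactive.
With no repressor bound, *irpR* is transcribed.
→ *irpR* is ON.
1 of the 4 genes is transcribed.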